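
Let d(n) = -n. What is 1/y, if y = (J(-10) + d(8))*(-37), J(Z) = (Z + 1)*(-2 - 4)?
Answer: -1/1702 ≈ -0.00058754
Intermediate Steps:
J(Z) = -6 - 6*Z (J(Z) = (1 + Z)*(-6) = -6 - 6*Z)
y = -1702 (y = ((-6 - 6*(-10)) - 1*8)*(-37) = ((-6 + 60) - 8)*(-37) = (54 - 8)*(-37) = 46*(-37) = -1702)
1/y = 1/(-1702) = -1/1702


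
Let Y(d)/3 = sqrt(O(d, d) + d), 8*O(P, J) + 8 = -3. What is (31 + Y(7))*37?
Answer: 1147 + 333*sqrt(10)/4 ≈ 1410.3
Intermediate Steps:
O(P, J) = -11/8 (O(P, J) = -1 + (1/8)*(-3) = -1 - 3/8 = -11/8)
Y(d) = 3*sqrt(-11/8 + d)
(31 + Y(7))*37 = (31 + 3*sqrt(-22 + 16*7)/4)*37 = (31 + 3*sqrt(-22 + 112)/4)*37 = (31 + 3*sqrt(90)/4)*37 = (31 + 3*(3*sqrt(10))/4)*37 = (31 + 9*sqrt(10)/4)*37 = 1147 + 333*sqrt(10)/4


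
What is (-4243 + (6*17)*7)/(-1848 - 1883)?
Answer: 3529/3731 ≈ 0.94586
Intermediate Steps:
(-4243 + (6*17)*7)/(-1848 - 1883) = (-4243 + 102*7)/(-3731) = (-4243 + 714)*(-1/3731) = -3529*(-1/3731) = 3529/3731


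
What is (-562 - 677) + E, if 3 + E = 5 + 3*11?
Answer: -1204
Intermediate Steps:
E = 35 (E = -3 + (5 + 3*11) = -3 + (5 + 33) = -3 + 38 = 35)
(-562 - 677) + E = (-562 - 677) + 35 = -1239 + 35 = -1204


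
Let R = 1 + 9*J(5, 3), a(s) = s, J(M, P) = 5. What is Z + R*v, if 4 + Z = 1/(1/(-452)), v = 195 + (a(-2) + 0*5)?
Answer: 8422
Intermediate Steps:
R = 46 (R = 1 + 9*5 = 1 + 45 = 46)
v = 193 (v = 195 + (-2 + 0*5) = 195 + (-2 + 0) = 195 - 2 = 193)
Z = -456 (Z = -4 + 1/(1/(-452)) = -4 + 1/(-1/452) = -4 - 452 = -456)
Z + R*v = -456 + 46*193 = -456 + 8878 = 8422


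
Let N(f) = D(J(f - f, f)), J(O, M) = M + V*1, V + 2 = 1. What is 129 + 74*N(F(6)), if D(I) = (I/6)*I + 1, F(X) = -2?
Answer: 314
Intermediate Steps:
V = -1 (V = -2 + 1 = -1)
J(O, M) = -1 + M (J(O, M) = M - 1*1 = M - 1 = -1 + M)
D(I) = 1 + I**2/6 (D(I) = (I*(1/6))*I + 1 = (I/6)*I + 1 = I**2/6 + 1 = 1 + I**2/6)
N(f) = 1 + (-1 + f)**2/6
129 + 74*N(F(6)) = 129 + 74*(1 + (-1 - 2)**2/6) = 129 + 74*(1 + (1/6)*(-3)**2) = 129 + 74*(1 + (1/6)*9) = 129 + 74*(1 + 3/2) = 129 + 74*(5/2) = 129 + 185 = 314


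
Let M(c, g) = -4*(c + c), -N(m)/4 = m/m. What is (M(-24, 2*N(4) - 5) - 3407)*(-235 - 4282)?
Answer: 14522155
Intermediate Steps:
N(m) = -4 (N(m) = -4*m/m = -4*1 = -4)
M(c, g) = -8*c
(M(-24, 2*N(4) - 5) - 3407)*(-235 - 4282) = (-8*(-24) - 3407)*(-235 - 4282) = (192 - 3407)*(-4517) = -3215*(-4517) = 14522155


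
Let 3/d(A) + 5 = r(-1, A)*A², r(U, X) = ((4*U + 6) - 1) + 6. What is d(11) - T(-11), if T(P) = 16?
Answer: -13469/842 ≈ -15.996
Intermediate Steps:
r(U, X) = 11 + 4*U (r(U, X) = ((6 + 4*U) - 1) + 6 = (5 + 4*U) + 6 = 11 + 4*U)
d(A) = 3/(-5 + 7*A²) (d(A) = 3/(-5 + (11 + 4*(-1))*A²) = 3/(-5 + (11 - 4)*A²) = 3/(-5 + 7*A²))
d(11) - T(-11) = 3/(-5 + 7*11²) - 1*16 = 3/(-5 + 7*121) - 16 = 3/(-5 + 847) - 16 = 3/842 - 16 = -13469/842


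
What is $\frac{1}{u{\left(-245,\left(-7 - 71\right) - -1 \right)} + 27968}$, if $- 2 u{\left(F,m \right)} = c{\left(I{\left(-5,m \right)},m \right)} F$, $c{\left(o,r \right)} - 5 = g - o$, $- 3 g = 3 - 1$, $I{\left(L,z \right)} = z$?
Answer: $\frac{3}{113794} \approx 2.6363 \cdot 10^{-5}$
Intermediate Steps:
$g = - \frac{2}{3}$ ($g = - \frac{3 - 1}{3} = \left(- \frac{1}{3}\right) 2 = - \frac{2}{3} \approx -0.66667$)
$c{\left(o,r \right)} = \frac{13}{3} - o$ ($c{\left(o,r \right)} = 5 - \left(\frac{2}{3} + o\right) = \frac{13}{3} - o$)
$u{\left(F,m \right)} = - \frac{F \left(\frac{13}{3} - m\right)}{2}$ ($u{\left(F,m \right)} = - \frac{\left(\frac{13}{3} - m\right) F}{2} = - \frac{F \left(\frac{13}{3} - m\right)}{2}$)
$\frac{1}{u{\left(-245,\left(-7 - 71\right) - -1 \right)} + 27968} = \frac{1}{\frac{1}{6} \left(-245\right) \left(-13 + 3 \left(\left(-7 - 71\right) - -1\right)\right) + 27968} = \frac{1}{\frac{1}{6} \left(-245\right) \left(-13 + 3 \left(-78 + 1\right)\right) + 27968} = \frac{1}{\frac{1}{6} \left(-245\right) \left(-13 + 3 \left(-77\right)\right) + 27968} = \frac{1}{\frac{1}{6} \left(-245\right) \left(-13 - 231\right) + 27968} = \frac{1}{\frac{1}{6} \left(-245\right) \left(-244\right) + 27968} = \frac{1}{\frac{29890}{3} + 27968} = \frac{1}{\frac{113794}{3}} = \frac{3}{113794}$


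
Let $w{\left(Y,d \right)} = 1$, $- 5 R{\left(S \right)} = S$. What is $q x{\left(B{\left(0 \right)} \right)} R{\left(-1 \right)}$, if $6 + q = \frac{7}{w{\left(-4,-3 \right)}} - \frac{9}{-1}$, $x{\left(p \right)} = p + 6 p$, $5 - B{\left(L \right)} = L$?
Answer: $70$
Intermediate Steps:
$B{\left(L \right)} = 5 - L$
$x{\left(p \right)} = 7 p$
$R{\left(S \right)} = - \frac{S}{5}$
$q = 10$ ($q = -6 + \left(\frac{7}{1} - \frac{9}{-1}\right) = -6 + \left(7 \cdot 1 - -9\right) = -6 + \left(7 + 9\right) = -6 + 16 = 10$)
$q x{\left(B{\left(0 \right)} \right)} R{\left(-1 \right)} = 10 \cdot 7 \left(5 - 0\right) \left(\left(- \frac{1}{5}\right) \left(-1\right)\right) = 10 \cdot 7 \left(5 + 0\right) \frac{1}{5} = 10 \cdot 7 \cdot 5 \cdot \frac{1}{5} = 10 \cdot 35 \cdot \frac{1}{5} = 350 \cdot \frac{1}{5} = 70$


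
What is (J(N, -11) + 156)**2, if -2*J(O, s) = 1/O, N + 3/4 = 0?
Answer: 220900/9 ≈ 24544.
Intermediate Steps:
N = -3/4 (N = -3/4 + 0 = -3/4 ≈ -0.75000)
J(O, s) = -1/(2*O)
(J(N, -11) + 156)**2 = (-1/(2*(-3/4)) + 156)**2 = (-1/2*(-4/3) + 156)**2 = (2/3 + 156)**2 = (470/3)**2 = 220900/9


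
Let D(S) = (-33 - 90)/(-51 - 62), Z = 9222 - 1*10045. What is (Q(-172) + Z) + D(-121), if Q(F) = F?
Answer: -112312/113 ≈ -993.91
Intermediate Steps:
Z = -823 (Z = 9222 - 10045 = -823)
D(S) = 123/113 (D(S) = -123/(-113) = -123*(-1/113) = 123/113)
(Q(-172) + Z) + D(-121) = (-172 - 823) + 123/113 = -995 + 123/113 = -112312/113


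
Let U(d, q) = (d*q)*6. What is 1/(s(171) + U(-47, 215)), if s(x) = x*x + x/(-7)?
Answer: -7/219894 ≈ -3.1834e-5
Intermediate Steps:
s(x) = x**2 - x/7 (s(x) = x**2 + x*(-1/7) = x**2 - x/7)
U(d, q) = 6*d*q
1/(s(171) + U(-47, 215)) = 1/(171*(-1/7 + 171) + 6*(-47)*215) = 1/(171*(1196/7) - 60630) = 1/(204516/7 - 60630) = 1/(-219894/7) = -7/219894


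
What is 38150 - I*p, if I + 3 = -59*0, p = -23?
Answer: 38081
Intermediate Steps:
I = -3 (I = -3 - 59*0 = -3 + 0 = -3)
38150 - I*p = 38150 - (-3)*(-23) = 38150 - 1*69 = 38150 - 69 = 38081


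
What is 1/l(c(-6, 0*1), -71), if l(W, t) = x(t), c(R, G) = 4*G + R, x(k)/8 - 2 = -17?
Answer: -1/120 ≈ -0.0083333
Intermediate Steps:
x(k) = -120 (x(k) = 16 + 8*(-17) = 16 - 136 = -120)
c(R, G) = R + 4*G
l(W, t) = -120
1/l(c(-6, 0*1), -71) = 1/(-120) = -1/120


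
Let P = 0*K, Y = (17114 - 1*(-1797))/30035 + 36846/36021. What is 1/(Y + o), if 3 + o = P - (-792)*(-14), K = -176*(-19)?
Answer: -360630245/3999154093048 ≈ -9.0177e-5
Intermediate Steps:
K = 3344
Y = 595954247/360630245 (Y = (17114 + 1797)*(1/30035) + 36846*(1/36021) = 18911*(1/30035) + 12282/12007 = 18911/30035 + 12282/12007 = 595954247/360630245 ≈ 1.6525)
P = 0 (P = 0*3344 = 0)
o = -11091 (o = -3 + (0 - (-792)*(-14)) = -3 + (0 - 1*11088) = -3 + (0 - 11088) = -3 - 11088 = -11091)
1/(Y + o) = 1/(595954247/360630245 - 11091) = 1/(-3999154093048/360630245) = -360630245/3999154093048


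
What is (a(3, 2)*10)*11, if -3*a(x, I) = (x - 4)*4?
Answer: 440/3 ≈ 146.67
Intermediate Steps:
a(x, I) = 16/3 - 4*x/3 (a(x, I) = -(x - 4)*4/3 = -(-4 + x)*4/3 = -(-16 + 4*x)/3 = 16/3 - 4*x/3)
(a(3, 2)*10)*11 = ((16/3 - 4/3*3)*10)*11 = ((16/3 - 4)*10)*11 = ((4/3)*10)*11 = (40/3)*11 = 440/3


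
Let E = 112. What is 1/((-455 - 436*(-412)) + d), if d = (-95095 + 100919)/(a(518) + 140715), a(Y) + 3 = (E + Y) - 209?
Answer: 141133/25287793365 ≈ 5.5811e-6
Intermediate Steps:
a(Y) = -100 + Y (a(Y) = -3 + ((112 + Y) - 209) = -3 + (-97 + Y) = -100 + Y)
d = 5824/141133 (d = (-95095 + 100919)/((-100 + 518) + 140715) = 5824/(418 + 140715) = 5824/141133 ≈ 0.041266)
1/((-455 - 436*(-412)) + d) = 1/((-455 - 436*(-412)) + 5824/141133) = 1/((-455 + 179632) + 5824/141133) = 1/(179177 + 5824/141133) = 1/(25287793365/141133) = 141133/25287793365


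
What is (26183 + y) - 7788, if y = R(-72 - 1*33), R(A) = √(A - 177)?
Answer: 18395 + I*√282 ≈ 18395.0 + 16.793*I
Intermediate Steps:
R(A) = √(-177 + A)
y = I*√282 (y = √(-177 + (-72 - 1*33)) = √(-177 + (-72 - 33)) = √(-177 - 105) = √(-282) = I*√282 ≈ 16.793*I)
(26183 + y) - 7788 = (26183 + I*√282) - 7788 = 18395 + I*√282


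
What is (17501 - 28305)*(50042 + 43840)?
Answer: -1014301128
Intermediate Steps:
(17501 - 28305)*(50042 + 43840) = -10804*93882 = -1014301128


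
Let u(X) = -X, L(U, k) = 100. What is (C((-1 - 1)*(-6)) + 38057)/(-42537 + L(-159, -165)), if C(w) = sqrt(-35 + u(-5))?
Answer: -38057/42437 - I*sqrt(30)/42437 ≈ -0.89679 - 0.00012907*I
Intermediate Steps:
C(w) = I*sqrt(30) (C(w) = sqrt(-35 - 1*(-5)) = sqrt(-35 + 5) = sqrt(-30) = I*sqrt(30))
(C((-1 - 1)*(-6)) + 38057)/(-42537 + L(-159, -165)) = (I*sqrt(30) + 38057)/(-42537 + 100) = (38057 + I*sqrt(30))/(-42437) = (38057 + I*sqrt(30))*(-1/42437) = -38057/42437 - I*sqrt(30)/42437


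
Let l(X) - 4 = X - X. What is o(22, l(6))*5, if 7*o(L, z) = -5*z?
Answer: -100/7 ≈ -14.286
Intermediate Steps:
l(X) = 4 (l(X) = 4 + (X - X) = 4 + 0 = 4)
o(L, z) = -5*z/7 (o(L, z) = (-5*z)/7 = -5*z/7)
o(22, l(6))*5 = -5/7*4*5 = -20/7*5 = -100/7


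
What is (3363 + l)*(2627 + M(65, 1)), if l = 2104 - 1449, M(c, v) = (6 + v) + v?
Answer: 10587430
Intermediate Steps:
M(c, v) = 6 + 2*v
l = 655
(3363 + l)*(2627 + M(65, 1)) = (3363 + 655)*(2627 + (6 + 2*1)) = 4018*(2627 + (6 + 2)) = 4018*(2627 + 8) = 4018*2635 = 10587430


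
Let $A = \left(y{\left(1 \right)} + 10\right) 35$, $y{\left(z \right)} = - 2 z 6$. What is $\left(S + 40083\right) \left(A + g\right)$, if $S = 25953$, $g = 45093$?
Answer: $2973138828$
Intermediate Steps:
$y{\left(z \right)} = - 12 z$
$A = -70$ ($A = \left(\left(-12\right) 1 + 10\right) 35 = \left(-12 + 10\right) 35 = \left(-2\right) 35 = -70$)
$\left(S + 40083\right) \left(A + g\right) = \left(25953 + 40083\right) \left(-70 + 45093\right) = 66036 \cdot 45023 = 2973138828$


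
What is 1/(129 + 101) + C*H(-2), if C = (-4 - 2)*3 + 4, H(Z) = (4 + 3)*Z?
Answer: 45081/230 ≈ 196.00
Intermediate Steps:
H(Z) = 7*Z
C = -14 (C = -6*3 + 4 = -18 + 4 = -14)
1/(129 + 101) + C*H(-2) = 1/(129 + 101) - 98*(-2) = 1/230 - 14*(-14) = 1/230 + 196 = 45081/230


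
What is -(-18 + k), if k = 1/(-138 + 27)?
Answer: 1999/111 ≈ 18.009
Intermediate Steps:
k = -1/111 (k = 1/(-111) = -1/111 ≈ -0.0090090)
-(-18 + k) = -(-18 - 1/111) = -1*(-1999/111) = 1999/111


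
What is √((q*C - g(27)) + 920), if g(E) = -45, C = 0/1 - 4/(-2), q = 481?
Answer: √1927 ≈ 43.898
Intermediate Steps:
C = 2 (C = 0*1 - 4*(-½) = 0 + 2 = 2)
√((q*C - g(27)) + 920) = √((481*2 - 1*(-45)) + 920) = √((962 + 45) + 920) = √(1007 + 920) = √1927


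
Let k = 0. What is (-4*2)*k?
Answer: 0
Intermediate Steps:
(-4*2)*k = -4*2*0 = -8*0 = 0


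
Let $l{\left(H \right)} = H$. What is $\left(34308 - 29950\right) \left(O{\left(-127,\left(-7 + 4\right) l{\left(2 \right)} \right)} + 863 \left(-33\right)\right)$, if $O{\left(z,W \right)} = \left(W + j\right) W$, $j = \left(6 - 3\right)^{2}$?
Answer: $-124189926$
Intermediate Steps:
$j = 9$ ($j = 3^{2} = 9$)
$O{\left(z,W \right)} = W \left(9 + W\right)$ ($O{\left(z,W \right)} = \left(W + 9\right) W = \left(9 + W\right) W = W \left(9 + W\right)$)
$\left(34308 - 29950\right) \left(O{\left(-127,\left(-7 + 4\right) l{\left(2 \right)} \right)} + 863 \left(-33\right)\right) = \left(34308 - 29950\right) \left(\left(-7 + 4\right) 2 \left(9 + \left(-7 + 4\right) 2\right) + 863 \left(-33\right)\right) = 4358 \left(\left(-3\right) 2 \left(9 - 6\right) - 28479\right) = 4358 \left(- 6 \left(9 - 6\right) - 28479\right) = 4358 \left(\left(-6\right) 3 - 28479\right) = 4358 \left(-18 - 28479\right) = 4358 \left(-28497\right) = -124189926$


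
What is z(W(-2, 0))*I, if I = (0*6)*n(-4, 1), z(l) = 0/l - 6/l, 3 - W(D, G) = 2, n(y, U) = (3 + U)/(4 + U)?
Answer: 0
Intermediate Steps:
n(y, U) = (3 + U)/(4 + U)
W(D, G) = 1 (W(D, G) = 3 - 1*2 = 3 - 2 = 1)
z(l) = -6/l (z(l) = 0 - 6/l = -6/l)
I = 0 (I = (0*6)*((3 + 1)/(4 + 1)) = 0*(4/5) = 0)
z(W(-2, 0))*I = -6/1*0 = -6*1*0 = -6*0 = 0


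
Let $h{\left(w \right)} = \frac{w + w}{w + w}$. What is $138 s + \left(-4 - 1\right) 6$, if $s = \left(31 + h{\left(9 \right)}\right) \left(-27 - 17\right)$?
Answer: $-194334$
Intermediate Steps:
$h{\left(w \right)} = 1$ ($h{\left(w \right)} = \frac{2 w}{2 w} = 2 w \frac{1}{2 w} = 1$)
$s = -1408$ ($s = \left(31 + 1\right) \left(-27 - 17\right) = 32 \left(-44\right) = -1408$)
$138 s + \left(-4 - 1\right) 6 = 138 \left(-1408\right) + \left(-4 - 1\right) 6 = -194304 - 30 = -194334$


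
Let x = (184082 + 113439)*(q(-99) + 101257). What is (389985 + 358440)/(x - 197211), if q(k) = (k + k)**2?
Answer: 8805/491645882 ≈ 1.7909e-5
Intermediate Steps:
q(k) = 4*k**2 (q(k) = (2*k)**2 = 4*k**2)
x = 41790097181 (x = (184082 + 113439)*(4*(-99)**2 + 101257) = 297521*(4*9801 + 101257) = 297521*(39204 + 101257) = 297521*140461 = 41790097181)
(389985 + 358440)/(x - 197211) = (389985 + 358440)/(41790097181 - 197211) = 748425/41789899970 = 748425*(1/41789899970) = 8805/491645882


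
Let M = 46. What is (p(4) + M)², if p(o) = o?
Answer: 2500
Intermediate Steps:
(p(4) + M)² = (4 + 46)² = 50² = 2500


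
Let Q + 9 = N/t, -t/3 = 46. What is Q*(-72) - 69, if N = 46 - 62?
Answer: 13125/23 ≈ 570.65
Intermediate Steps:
t = -138 (t = -3*46 = -138)
N = -16
Q = -613/69 (Q = -9 - 16/(-138) = -9 - 16*(-1/138) = -9 + 8/69 = -613/69 ≈ -8.8841)
Q*(-72) - 69 = -613/69*(-72) - 69 = 14712/23 - 69 = 13125/23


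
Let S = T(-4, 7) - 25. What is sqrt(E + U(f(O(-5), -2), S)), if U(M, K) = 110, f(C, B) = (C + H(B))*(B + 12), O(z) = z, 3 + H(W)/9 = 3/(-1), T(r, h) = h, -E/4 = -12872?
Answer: sqrt(51598) ≈ 227.15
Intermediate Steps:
E = 51488 (E = -4*(-12872) = 51488)
H(W) = -54 (H(W) = -27 + 9*(3/(-1)) = -27 + 9*(3*(-1)) = -27 + 9*(-3) = -27 - 27 = -54)
f(C, B) = (-54 + C)*(12 + B) (f(C, B) = (C - 54)*(B + 12) = (-54 + C)*(12 + B))
S = -18 (S = 7 - 25 = -18)
sqrt(E + U(f(O(-5), -2), S)) = sqrt(51488 + 110) = sqrt(51598)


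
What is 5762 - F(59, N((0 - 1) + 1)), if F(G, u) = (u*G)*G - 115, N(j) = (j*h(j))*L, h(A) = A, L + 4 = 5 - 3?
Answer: 5877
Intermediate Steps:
L = -2 (L = -4 + (5 - 3) = -4 + 2 = -2)
N(j) = -2*j² (N(j) = (j*j)*(-2) = j²*(-2) = -2*j²)
F(G, u) = -115 + u*G² (F(G, u) = (G*u)*G - 115 = u*G² - 115 = -115 + u*G²)
5762 - F(59, N((0 - 1) + 1)) = 5762 - (-115 - 2*((0 - 1) + 1)²*59²) = 5762 - (-115 - 2*(-1 + 1)²*3481) = 5762 - (-115 - 2*0²*3481) = 5762 - (-115 - 2*0*3481) = 5762 - (-115 + 0*3481) = 5762 - (-115 + 0) = 5762 - 1*(-115) = 5762 + 115 = 5877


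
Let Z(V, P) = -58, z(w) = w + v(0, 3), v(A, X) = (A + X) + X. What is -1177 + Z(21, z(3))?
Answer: -1235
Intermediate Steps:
v(A, X) = A + 2*X
z(w) = 6 + w (z(w) = w + (0 + 2*3) = w + (0 + 6) = w + 6 = 6 + w)
-1177 + Z(21, z(3)) = -1177 - 58 = -1235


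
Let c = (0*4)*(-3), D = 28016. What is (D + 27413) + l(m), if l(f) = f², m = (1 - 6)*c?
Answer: 55429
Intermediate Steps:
c = 0 (c = 0*(-3) = 0)
m = 0 (m = (1 - 6)*0 = -5*0 = 0)
(D + 27413) + l(m) = (28016 + 27413) + 0² = 55429 + 0 = 55429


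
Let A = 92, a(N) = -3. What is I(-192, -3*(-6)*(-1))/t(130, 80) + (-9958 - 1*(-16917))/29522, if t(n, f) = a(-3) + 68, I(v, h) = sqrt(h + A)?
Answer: 6959/29522 + sqrt(74)/65 ≈ 0.36807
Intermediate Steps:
I(v, h) = sqrt(92 + h) (I(v, h) = sqrt(h + 92) = sqrt(92 + h))
t(n, f) = 65 (t(n, f) = -3 + 68 = 65)
I(-192, -3*(-6)*(-1))/t(130, 80) + (-9958 - 1*(-16917))/29522 = sqrt(92 - 3*(-6)*(-1))/65 + (-9958 - 1*(-16917))/29522 = sqrt(92 + 18*(-1))*(1/65) + (-9958 + 16917)*(1/29522) = sqrt(92 - 18)*(1/65) + 6959*(1/29522) = sqrt(74)*(1/65) + 6959/29522 = sqrt(74)/65 + 6959/29522 = 6959/29522 + sqrt(74)/65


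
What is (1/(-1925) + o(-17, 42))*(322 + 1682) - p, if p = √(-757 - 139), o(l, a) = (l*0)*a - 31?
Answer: -119590704/1925 - 8*I*√14 ≈ -62125.0 - 29.933*I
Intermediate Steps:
o(l, a) = -31 (o(l, a) = 0*a - 31 = 0 - 31 = -31)
p = 8*I*√14 (p = √(-896) = 8*I*√14 ≈ 29.933*I)
(1/(-1925) + o(-17, 42))*(322 + 1682) - p = (1/(-1925) - 31)*(322 + 1682) - 8*I*√14 = (-1/1925 - 31)*2004 - 8*I*√14 = -59676/1925*2004 - 8*I*√14 = -119590704/1925 - 8*I*√14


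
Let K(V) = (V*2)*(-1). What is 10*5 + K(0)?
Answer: 50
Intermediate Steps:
K(V) = -2*V (K(V) = (2*V)*(-1) = -2*V)
10*5 + K(0) = 10*5 - 2*0 = 50 + 0 = 50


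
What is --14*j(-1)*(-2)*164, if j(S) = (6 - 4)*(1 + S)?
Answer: 0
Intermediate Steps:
j(S) = 2 + 2*S (j(S) = 2*(1 + S) = 2 + 2*S)
--14*j(-1)*(-2)*164 = --14*(2 + 2*(-1))*(-2)*164 = --14*(2 - 2)*(-2)*164 = --14*0*(-2)*164 = -0*(-2)*164 = -0*164 = -1*0 = 0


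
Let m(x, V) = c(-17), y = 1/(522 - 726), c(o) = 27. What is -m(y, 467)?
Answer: -27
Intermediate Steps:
y = -1/204 (y = 1/(-204) = -1/204 ≈ -0.0049020)
m(x, V) = 27
-m(y, 467) = -1*27 = -27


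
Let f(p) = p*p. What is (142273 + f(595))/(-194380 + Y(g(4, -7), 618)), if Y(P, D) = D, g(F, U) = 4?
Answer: -248149/96881 ≈ -2.5614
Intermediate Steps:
f(p) = p²
(142273 + f(595))/(-194380 + Y(g(4, -7), 618)) = (142273 + 595²)/(-194380 + 618) = (142273 + 354025)/(-193762) = 496298*(-1/193762) = -248149/96881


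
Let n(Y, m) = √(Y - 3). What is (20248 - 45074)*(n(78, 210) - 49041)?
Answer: 1217491866 - 124130*√3 ≈ 1.2173e+9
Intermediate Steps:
n(Y, m) = √(-3 + Y)
(20248 - 45074)*(n(78, 210) - 49041) = (20248 - 45074)*(√(-3 + 78) - 49041) = -24826*(√75 - 49041) = -24826*(5*√3 - 49041) = -24826*(-49041 + 5*√3) = 1217491866 - 124130*√3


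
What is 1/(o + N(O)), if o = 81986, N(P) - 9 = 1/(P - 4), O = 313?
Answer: 309/25336456 ≈ 1.2196e-5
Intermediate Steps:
N(P) = 9 + 1/(-4 + P) (N(P) = 9 + 1/(P - 4) = 9 + 1/(-4 + P))
1/(o + N(O)) = 1/(81986 + (-35 + 9*313)/(-4 + 313)) = 1/(81986 + (-35 + 2817)/309) = 1/(81986 + (1/309)*2782) = 1/(81986 + 2782/309) = 1/(25336456/309) = 309/25336456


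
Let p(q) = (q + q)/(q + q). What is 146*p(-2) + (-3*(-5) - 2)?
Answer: 159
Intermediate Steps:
p(q) = 1 (p(q) = (2*q)/((2*q)) = (2*q)*(1/(2*q)) = 1)
146*p(-2) + (-3*(-5) - 2) = 146*1 + (-3*(-5) - 2) = 146 + (15 - 2) = 146 + 13 = 159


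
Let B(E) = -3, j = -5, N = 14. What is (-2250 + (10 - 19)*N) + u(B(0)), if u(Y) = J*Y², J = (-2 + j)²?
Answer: -1935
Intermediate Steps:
J = 49 (J = (-2 - 5)² = (-7)² = 49)
u(Y) = 49*Y²
(-2250 + (10 - 19)*N) + u(B(0)) = (-2250 + (10 - 19)*14) + 49*(-3)² = (-2250 - 9*14) + 49*9 = (-2250 - 126) + 441 = -2376 + 441 = -1935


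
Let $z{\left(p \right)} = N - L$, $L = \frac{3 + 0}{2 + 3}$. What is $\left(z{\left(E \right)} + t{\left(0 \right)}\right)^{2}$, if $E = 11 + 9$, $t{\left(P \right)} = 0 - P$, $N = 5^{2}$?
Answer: $\frac{14884}{25} \approx 595.36$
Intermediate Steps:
$N = 25$
$L = \frac{3}{5} \approx 0.6$
$t{\left(P \right)} = - P$
$E = 20$
$z{\left(p \right)} = \frac{122}{5}$ ($z{\left(p \right)} = 25 - \frac{3}{5} = \frac{122}{5}$)
$\left(z{\left(E \right)} + t{\left(0 \right)}\right)^{2} = \left(\frac{122}{5} - 0\right)^{2} = \left(\frac{122}{5} + 0\right)^{2} = \left(\frac{122}{5}\right)^{2} = \frac{14884}{25}$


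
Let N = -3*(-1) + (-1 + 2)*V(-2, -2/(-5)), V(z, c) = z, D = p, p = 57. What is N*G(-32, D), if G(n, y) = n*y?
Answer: -1824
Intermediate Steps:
D = 57
N = 1 (N = -3*(-1) + (-1 + 2)*(-2) = 3 + 1*(-2) = 3 - 2 = 1)
N*G(-32, D) = 1*(-32*57) = 1*(-1824) = -1824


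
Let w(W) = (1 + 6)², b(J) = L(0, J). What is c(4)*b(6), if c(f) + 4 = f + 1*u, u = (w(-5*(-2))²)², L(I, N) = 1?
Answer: 5764801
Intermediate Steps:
b(J) = 1
w(W) = 49 (w(W) = 7² = 49)
u = 5764801 (u = (49²)² = 2401² = 5764801)
c(f) = 5764797 + f (c(f) = -4 + (f + 1*5764801) = -4 + (f + 5764801) = -4 + (5764801 + f) = 5764797 + f)
c(4)*b(6) = (5764797 + 4)*1 = 5764801*1 = 5764801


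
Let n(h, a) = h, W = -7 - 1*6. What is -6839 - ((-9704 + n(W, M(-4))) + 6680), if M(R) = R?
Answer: -3802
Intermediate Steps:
W = -13 (W = -7 - 6 = -13)
-6839 - ((-9704 + n(W, M(-4))) + 6680) = -6839 - ((-9704 - 13) + 6680) = -6839 - (-9717 + 6680) = -6839 - 1*(-3037) = -6839 + 3037 = -3802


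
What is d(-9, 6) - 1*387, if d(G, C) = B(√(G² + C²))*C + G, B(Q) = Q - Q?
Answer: -396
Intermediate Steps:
B(Q) = 0
d(G, C) = G (d(G, C) = 0*C + G = 0 + G = G)
d(-9, 6) - 1*387 = -9 - 1*387 = -9 - 387 = -396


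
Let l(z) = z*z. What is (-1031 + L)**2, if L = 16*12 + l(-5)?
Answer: 662596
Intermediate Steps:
l(z) = z**2
L = 217 (L = 16*12 + (-5)**2 = 192 + 25 = 217)
(-1031 + L)**2 = (-1031 + 217)**2 = (-814)**2 = 662596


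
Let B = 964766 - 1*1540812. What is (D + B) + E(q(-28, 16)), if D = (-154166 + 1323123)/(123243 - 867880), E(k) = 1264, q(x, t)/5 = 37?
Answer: -428005113091/744637 ≈ -5.7478e+5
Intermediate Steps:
q(x, t) = 185 (q(x, t) = 5*37 = 185)
B = -576046 (B = 964766 - 1540812 = -576046)
D = -1168957/744637 (D = 1168957/(-744637) = 1168957*(-1/744637) = -1168957/744637 ≈ -1.5698)
(D + B) + E(q(-28, 16)) = (-1168957/744637 - 576046) + 1264 = -428946334259/744637 + 1264 = -428005113091/744637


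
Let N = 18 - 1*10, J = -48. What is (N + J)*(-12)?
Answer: 480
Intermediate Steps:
N = 8 (N = 18 - 10 = 8)
(N + J)*(-12) = (8 - 48)*(-12) = -40*(-12) = 480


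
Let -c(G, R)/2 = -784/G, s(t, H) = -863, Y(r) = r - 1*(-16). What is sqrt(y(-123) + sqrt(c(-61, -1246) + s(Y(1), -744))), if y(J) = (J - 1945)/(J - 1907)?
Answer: sqrt(3905226710 + 62843725*I*sqrt(3306871))/61915 ≈ 3.9273 + 3.7954*I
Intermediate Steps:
Y(r) = 16 + r (Y(r) = r + 16 = 16 + r)
c(G, R) = 1568/G (c(G, R) = -(-1568)/G = 1568/G)
y(J) = (-1945 + J)/(-1907 + J)
sqrt(y(-123) + sqrt(c(-61, -1246) + s(Y(1), -744))) = sqrt((-1945 - 123)/(-1907 - 123) + sqrt(1568/(-61) - 863)) = sqrt(-2068/(-2030) + sqrt(1568*(-1/61) - 863)) = sqrt(-1/2030*(-2068) + sqrt(-1568/61 - 863)) = sqrt(1034/1015 + sqrt(-54211/61)) = sqrt(1034/1015 + I*sqrt(3306871)/61)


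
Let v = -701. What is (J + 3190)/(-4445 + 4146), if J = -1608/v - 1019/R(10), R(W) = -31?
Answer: -70086057/6497569 ≈ -10.786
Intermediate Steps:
J = 764167/21731 (J = -1608/(-701) - 1019/(-31) = -1608*(-1/701) - 1019*(-1/31) = 1608/701 + 1019/31 = 764167/21731 ≈ 35.165)
(J + 3190)/(-4445 + 4146) = (764167/21731 + 3190)/(-4445 + 4146) = (70086057/21731)/(-299) = (70086057/21731)*(-1/299) = -70086057/6497569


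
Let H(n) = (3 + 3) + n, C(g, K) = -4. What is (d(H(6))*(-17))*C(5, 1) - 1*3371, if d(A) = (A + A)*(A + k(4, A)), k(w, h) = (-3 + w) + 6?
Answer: 27637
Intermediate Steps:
k(w, h) = 3 + w
H(n) = 6 + n
d(A) = 2*A*(7 + A) (d(A) = (A + A)*(A + (3 + 4)) = (2*A)*(A + 7) = (2*A)*(7 + A) = 2*A*(7 + A))
(d(H(6))*(-17))*C(5, 1) - 1*3371 = ((2*(6 + 6)*(7 + (6 + 6)))*(-17))*(-4) - 1*3371 = ((2*12*(7 + 12))*(-17))*(-4) - 3371 = ((2*12*19)*(-17))*(-4) - 3371 = (456*(-17))*(-4) - 3371 = -7752*(-4) - 3371 = 31008 - 3371 = 27637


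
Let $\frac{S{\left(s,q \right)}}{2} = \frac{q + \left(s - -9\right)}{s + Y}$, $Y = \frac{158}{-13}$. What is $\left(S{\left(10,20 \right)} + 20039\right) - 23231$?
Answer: $- \frac{45195}{14} \approx -3228.2$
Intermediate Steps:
$Y = - \frac{158}{13}$ ($Y = 158 \left(- \frac{1}{13}\right) = - \frac{158}{13} \approx -12.154$)
$S{\left(s,q \right)} = \frac{2 \left(9 + q + s\right)}{- \frac{158}{13} + s}$ ($S{\left(s,q \right)} = 2 \frac{q + \left(s - -9\right)}{s - \frac{158}{13}} = 2 \frac{q + \left(s + 9\right)}{- \frac{158}{13} + s} = 2 \frac{q + \left(9 + s\right)}{- \frac{158}{13} + s} = 2 \frac{9 + q + s}{- \frac{158}{13} + s} = \frac{2 \left(9 + q + s\right)}{- \frac{158}{13} + s}$)
$\left(S{\left(10,20 \right)} + 20039\right) - 23231 = \left(\frac{26 \left(9 + 20 + 10\right)}{-158 + 13 \cdot 10} + 20039\right) - 23231 = \left(26 \frac{1}{-158 + 130} \cdot 39 + 20039\right) - 23231 = \left(26 \frac{1}{-28} \cdot 39 + 20039\right) - 23231 = \left(26 \left(- \frac{1}{28}\right) 39 + 20039\right) - 23231 = \left(- \frac{507}{14} + 20039\right) - 23231 = \frac{280039}{14} - 23231 = - \frac{45195}{14}$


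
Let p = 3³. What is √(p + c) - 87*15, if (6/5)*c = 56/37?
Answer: -1305 + √348207/111 ≈ -1299.7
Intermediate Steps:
p = 27
c = 140/111 (c = 5*(56/37)/6 = 5*(56*(1/37))/6 = (⅚)*(56/37) = 140/111 ≈ 1.2613)
√(p + c) - 87*15 = √(27 + 140/111) - 87*15 = √(3137/111) - 1305 = √348207/111 - 1305 = -1305 + √348207/111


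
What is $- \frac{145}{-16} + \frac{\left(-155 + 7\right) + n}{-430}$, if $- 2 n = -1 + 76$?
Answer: $\frac{32659}{3440} \approx 9.4939$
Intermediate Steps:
$n = - \frac{75}{2}$ ($n = - \frac{-1 + 76}{2} = \left(- \frac{1}{2}\right) 75 = - \frac{75}{2} \approx -37.5$)
$- \frac{145}{-16} + \frac{\left(-155 + 7\right) + n}{-430} = - \frac{145}{-16} + \frac{\left(-155 + 7\right) - \frac{75}{2}}{-430} = \left(-145\right) \left(- \frac{1}{16}\right) + \left(-148 - \frac{75}{2}\right) \left(- \frac{1}{430}\right) = \frac{145}{16} - - \frac{371}{860} = \frac{145}{16} + \frac{371}{860} = \frac{32659}{3440}$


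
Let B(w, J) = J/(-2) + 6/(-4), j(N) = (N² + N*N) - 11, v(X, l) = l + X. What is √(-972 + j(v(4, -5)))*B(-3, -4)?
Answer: 3*I*√109/2 ≈ 15.66*I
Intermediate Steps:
v(X, l) = X + l
j(N) = -11 + 2*N² (j(N) = (N² + N²) - 11 = 2*N² - 11 = -11 + 2*N²)
B(w, J) = -3/2 - J/2 (B(w, J) = J*(-½) + 6*(-¼) = -J/2 - 3/2 = -3/2 - J/2)
√(-972 + j(v(4, -5)))*B(-3, -4) = √(-972 + (-11 + 2*(4 - 5)²))*(-3/2 - ½*(-4)) = √(-972 + (-11 + 2*(-1)²))*(-3/2 + 2) = √(-972 + (-11 + 2*1))*(½) = √(-972 + (-11 + 2))*(½) = √(-972 - 9)*(½) = √(-981)*(½) = (3*I*√109)*(½) = 3*I*√109/2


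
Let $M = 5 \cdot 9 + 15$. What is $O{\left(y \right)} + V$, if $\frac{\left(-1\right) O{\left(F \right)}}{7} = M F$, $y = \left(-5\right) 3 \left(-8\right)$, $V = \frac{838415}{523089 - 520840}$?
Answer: $- \frac{112511185}{2249} \approx -50027.0$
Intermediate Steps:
$M = 60$ ($M = 45 + 15 = 60$)
$V = \frac{838415}{2249}$ ($V = \frac{838415}{523089 - 520840} = \frac{838415}{2249} \approx 372.79$)
$y = 120$ ($y = \left(-15\right) \left(-8\right) = 120$)
$O{\left(F \right)} = - 420 F$ ($O{\left(F \right)} = - 7 \cdot 60 F = - 420 F$)
$O{\left(y \right)} + V = \left(-420\right) 120 + \frac{838415}{2249} = -50400 + \frac{838415}{2249} = - \frac{112511185}{2249}$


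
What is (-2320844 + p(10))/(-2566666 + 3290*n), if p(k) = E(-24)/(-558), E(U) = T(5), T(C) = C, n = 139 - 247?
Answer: 1295030957/1630468188 ≈ 0.79427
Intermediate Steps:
n = -108
E(U) = 5
p(k) = -5/558 (p(k) = 5/(-558) = 5*(-1/558) = -5/558)
(-2320844 + p(10))/(-2566666 + 3290*n) = (-2320844 - 5/558)/(-2566666 + 3290*(-108)) = -1295030957/(558*(-2566666 - 355320)) = -1295030957/558/(-2921986) = -1295030957/558*(-1/2921986) = 1295030957/1630468188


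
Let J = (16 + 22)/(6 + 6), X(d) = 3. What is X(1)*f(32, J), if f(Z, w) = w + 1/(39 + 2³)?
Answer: 899/94 ≈ 9.5638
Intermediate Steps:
J = 19/6 (J = 38/12 = 38*(1/12) = 19/6 ≈ 3.1667)
f(Z, w) = 1/47 + w (f(Z, w) = w + 1/(39 + 8) = w + 1/47 = 1/47 + w)
X(1)*f(32, J) = 3*(1/47 + 19/6) = 3*(899/282) = 899/94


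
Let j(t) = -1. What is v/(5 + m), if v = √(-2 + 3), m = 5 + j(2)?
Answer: ⅑ ≈ 0.11111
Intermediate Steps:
m = 4 (m = 5 - 1 = 4)
v = 1 (v = √1 = 1)
v/(5 + m) = 1/(5 + 4) = 1/9 = 1*(⅑) = ⅑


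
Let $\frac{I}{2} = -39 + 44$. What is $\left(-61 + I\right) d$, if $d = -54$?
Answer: $2754$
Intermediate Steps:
$I = 10$ ($I = 2 \left(-39 + 44\right) = 2 \cdot 5 = 10$)
$\left(-61 + I\right) d = \left(-61 + 10\right) \left(-54\right) = \left(-51\right) \left(-54\right) = 2754$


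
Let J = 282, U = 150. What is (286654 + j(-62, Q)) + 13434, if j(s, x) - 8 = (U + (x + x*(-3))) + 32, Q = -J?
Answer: 300842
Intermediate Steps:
Q = -282 (Q = -1*282 = -282)
j(s, x) = 190 - 2*x (j(s, x) = 8 + ((150 + (x + x*(-3))) + 32) = 8 + ((150 + (x - 3*x)) + 32) = 8 + ((150 - 2*x) + 32) = 8 + (182 - 2*x) = 190 - 2*x)
(286654 + j(-62, Q)) + 13434 = (286654 + (190 - 2*(-282))) + 13434 = (286654 + (190 + 564)) + 13434 = (286654 + 754) + 13434 = 287408 + 13434 = 300842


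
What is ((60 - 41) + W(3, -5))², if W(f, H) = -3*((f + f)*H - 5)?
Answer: 15376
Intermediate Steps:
W(f, H) = 15 - 6*H*f (W(f, H) = -3*((2*f)*H - 5) = -3*(2*H*f - 5) = -3*(-5 + 2*H*f) = 15 - 6*H*f)
((60 - 41) + W(3, -5))² = ((60 - 41) + (15 - 6*(-5)*3))² = (19 + (15 + 90))² = (19 + 105)² = 124² = 15376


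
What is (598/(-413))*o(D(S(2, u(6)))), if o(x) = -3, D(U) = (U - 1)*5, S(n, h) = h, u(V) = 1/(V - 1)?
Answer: 1794/413 ≈ 4.3438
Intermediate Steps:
u(V) = 1/(-1 + V)
D(U) = -5 + 5*U (D(U) = (-1 + U)*5 = -5 + 5*U)
(598/(-413))*o(D(S(2, u(6)))) = (598/(-413))*(-3) = (598*(-1/413))*(-3) = -598/413*(-3) = 1794/413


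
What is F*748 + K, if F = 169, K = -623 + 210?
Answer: 125999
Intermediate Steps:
K = -413
F*748 + K = 169*748 - 413 = 126412 - 413 = 125999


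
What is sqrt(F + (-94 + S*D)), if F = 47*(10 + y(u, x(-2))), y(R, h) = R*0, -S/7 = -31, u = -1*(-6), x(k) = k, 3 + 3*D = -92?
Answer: I*sqrt(58461)/3 ≈ 80.596*I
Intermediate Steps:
D = -95/3 (D = -1 + (1/3)*(-92) = -1 - 92/3 = -95/3 ≈ -31.667)
u = 6
S = 217 (S = -7*(-31) = 217)
y(R, h) = 0
F = 470 (F = 47*(10 + 0) = 47*10 = 470)
sqrt(F + (-94 + S*D)) = sqrt(470 + (-94 + 217*(-95/3))) = sqrt(470 + (-94 - 20615/3)) = sqrt(470 - 20897/3) = sqrt(-19487/3) = I*sqrt(58461)/3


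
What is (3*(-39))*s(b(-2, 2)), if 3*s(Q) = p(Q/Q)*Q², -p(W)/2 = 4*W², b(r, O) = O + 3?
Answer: 7800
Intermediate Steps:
b(r, O) = 3 + O
p(W) = -8*W²
s(Q) = -8*Q²/3 (s(Q) = ((-8*(Q/Q)²)*Q²)/3 = ((-8*1²)*Q²)/3 = ((-8*1)*Q²)/3 = (-8*Q²)/3 = -8*Q²/3)
(3*(-39))*s(b(-2, 2)) = (3*(-39))*(-8*(3 + 2)²/3) = -(-312)*5² = -(-312)*25 = -117*(-200/3) = 7800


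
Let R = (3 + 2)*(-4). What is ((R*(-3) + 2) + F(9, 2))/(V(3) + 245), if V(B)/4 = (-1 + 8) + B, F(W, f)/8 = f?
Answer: 26/95 ≈ 0.27368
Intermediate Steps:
R = -20 (R = 5*(-4) = -20)
F(W, f) = 8*f
V(B) = 28 + 4*B (V(B) = 4*((-1 + 8) + B) = 4*(7 + B) = 28 + 4*B)
((R*(-3) + 2) + F(9, 2))/(V(3) + 245) = ((-20*(-3) + 2) + 8*2)/((28 + 4*3) + 245) = ((60 + 2) + 16)/((28 + 12) + 245) = (62 + 16)/(40 + 245) = 78/285 = 78*(1/285) = 26/95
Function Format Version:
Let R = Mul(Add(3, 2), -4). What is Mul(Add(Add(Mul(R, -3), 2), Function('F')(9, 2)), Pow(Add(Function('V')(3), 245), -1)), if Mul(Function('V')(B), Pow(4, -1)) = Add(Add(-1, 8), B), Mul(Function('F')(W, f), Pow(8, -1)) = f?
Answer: Rational(26, 95) ≈ 0.27368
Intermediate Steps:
R = -20 (R = Mul(5, -4) = -20)
Function('F')(W, f) = Mul(8, f)
Function('V')(B) = Add(28, Mul(4, B)) (Function('V')(B) = Mul(4, Add(Add(-1, 8), B)) = Mul(4, Add(7, B)) = Add(28, Mul(4, B)))
Mul(Add(Add(Mul(R, -3), 2), Function('F')(9, 2)), Pow(Add(Function('V')(3), 245), -1)) = Mul(Add(Add(Mul(-20, -3), 2), Mul(8, 2)), Pow(Add(Add(28, Mul(4, 3)), 245), -1)) = Mul(Add(Add(60, 2), 16), Pow(Add(Add(28, 12), 245), -1)) = Mul(Add(62, 16), Pow(Add(40, 245), -1)) = Mul(78, Pow(285, -1)) = Mul(78, Rational(1, 285)) = Rational(26, 95)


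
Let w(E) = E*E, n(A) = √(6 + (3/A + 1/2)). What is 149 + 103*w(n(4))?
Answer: 3583/4 ≈ 895.75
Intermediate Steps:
n(A) = √(13/2 + 3/A) (n(A) = √(6 + (3/A + 1*(½))) = √(6 + (3/A + ½)) = √(6 + (½ + 3/A)) = √(13/2 + 3/A))
w(E) = E²
149 + 103*w(n(4)) = 149 + 103*(√(26 + 12/4)/2)² = 149 + 103*(√(26 + 12*(¼))/2)² = 149 + 103*(√(26 + 3)/2)² = 149 + 103*(√29/2)² = 149 + 103*(29/4) = 149 + 2987/4 = 3583/4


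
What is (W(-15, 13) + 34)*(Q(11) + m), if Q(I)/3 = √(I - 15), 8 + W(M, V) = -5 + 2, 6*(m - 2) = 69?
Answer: 621/2 + 138*I ≈ 310.5 + 138.0*I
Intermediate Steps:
m = 27/2 (m = 2 + (⅙)*69 = 2 + 23/2 = 27/2 ≈ 13.500)
W(M, V) = -11 (W(M, V) = -8 + (-5 + 2) = -8 - 3 = -11)
Q(I) = 3*√(-15 + I) (Q(I) = 3*√(I - 15) = 3*√(-15 + I))
(W(-15, 13) + 34)*(Q(11) + m) = (-11 + 34)*(3*√(-15 + 11) + 27/2) = 23*(3*√(-4) + 27/2) = 23*(3*(2*I) + 27/2) = 23*(6*I + 27/2) = 23*(27/2 + 6*I) = 621/2 + 138*I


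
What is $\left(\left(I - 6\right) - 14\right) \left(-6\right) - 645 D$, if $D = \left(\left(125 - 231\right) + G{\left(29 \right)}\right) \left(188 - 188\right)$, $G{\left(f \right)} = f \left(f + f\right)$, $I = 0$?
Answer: $120$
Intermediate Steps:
$G{\left(f \right)} = 2 f^{2}$ ($G{\left(f \right)} = f 2 f = 2 f^{2}$)
$D = 0$ ($D = \left(\left(125 - 231\right) + 2 \cdot 29^{2}\right) \left(188 - 188\right) = \left(\left(125 - 231\right) + 2 \cdot 841\right) 0 = \left(-106 + 1682\right) 0 = 1576 \cdot 0 = 0$)
$\left(\left(I - 6\right) - 14\right) \left(-6\right) - 645 D = \left(\left(0 - 6\right) - 14\right) \left(-6\right) - 0 = \left(-6 - 14\right) \left(-6\right) + 0 = \left(-20\right) \left(-6\right) + 0 = 120 + 0 = 120$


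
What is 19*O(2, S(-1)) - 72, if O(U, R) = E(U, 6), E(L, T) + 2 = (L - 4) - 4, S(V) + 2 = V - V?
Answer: -224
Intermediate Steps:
S(V) = -2 (S(V) = -2 + (V - V) = -2 + 0 = -2)
E(L, T) = -10 + L (E(L, T) = -2 + ((L - 4) - 4) = -2 + ((-4 + L) - 4) = -2 + (-8 + L) = -10 + L)
O(U, R) = -10 + U
19*O(2, S(-1)) - 72 = 19*(-10 + 2) - 72 = 19*(-8) - 72 = -152 - 72 = -224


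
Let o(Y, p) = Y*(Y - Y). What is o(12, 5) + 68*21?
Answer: 1428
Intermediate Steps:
o(Y, p) = 0 (o(Y, p) = Y*0 = 0)
o(12, 5) + 68*21 = 0 + 68*21 = 0 + 1428 = 1428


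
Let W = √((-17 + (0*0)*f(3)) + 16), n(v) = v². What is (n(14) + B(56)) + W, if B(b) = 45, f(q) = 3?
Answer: 241 + I ≈ 241.0 + 1.0*I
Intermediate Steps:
W = I (W = √((-17 + (0*0)*3) + 16) = √((-17 + 0*3) + 16) = √((-17 + 0) + 16) = √(-17 + 16) = √(-1) = I ≈ 1.0*I)
(n(14) + B(56)) + W = (14² + 45) + I = (196 + 45) + I = 241 + I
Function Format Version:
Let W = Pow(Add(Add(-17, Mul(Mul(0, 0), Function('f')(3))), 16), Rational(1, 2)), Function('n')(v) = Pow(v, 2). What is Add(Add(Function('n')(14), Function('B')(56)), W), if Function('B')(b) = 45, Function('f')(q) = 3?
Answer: Add(241, I) ≈ Add(241.00, Mul(1.0000, I))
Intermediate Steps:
W = I (W = Pow(Add(Add(-17, Mul(Mul(0, 0), 3)), 16), Rational(1, 2)) = Pow(Add(Add(-17, Mul(0, 3)), 16), Rational(1, 2)) = Pow(Add(Add(-17, 0), 16), Rational(1, 2)) = Pow(Add(-17, 16), Rational(1, 2)) = Pow(-1, Rational(1, 2)) = I ≈ Mul(1.0000, I))
Add(Add(Function('n')(14), Function('B')(56)), W) = Add(Add(Pow(14, 2), 45), I) = Add(Add(196, 45), I) = Add(241, I)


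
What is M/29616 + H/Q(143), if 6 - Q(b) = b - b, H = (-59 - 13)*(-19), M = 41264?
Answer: 424607/1851 ≈ 229.39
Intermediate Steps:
H = 1368 (H = -72*(-19) = 1368)
Q(b) = 6 (Q(b) = 6 - (b - b) = 6 - 1*0 = 6 + 0 = 6)
M/29616 + H/Q(143) = 41264/29616 + 1368/6 = 41264*(1/29616) + 1368*(⅙) = 2579/1851 + 228 = 424607/1851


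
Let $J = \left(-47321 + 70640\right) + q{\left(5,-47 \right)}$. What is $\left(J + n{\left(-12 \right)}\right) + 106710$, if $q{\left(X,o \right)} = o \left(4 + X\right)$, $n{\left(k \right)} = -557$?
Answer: $129049$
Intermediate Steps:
$J = 22896$ ($J = \left(-47321 + 70640\right) - 47 \left(4 + 5\right) = 23319 - 423 = 22896$)
$\left(J + n{\left(-12 \right)}\right) + 106710 = \left(22896 - 557\right) + 106710 = 22339 + 106710 = 129049$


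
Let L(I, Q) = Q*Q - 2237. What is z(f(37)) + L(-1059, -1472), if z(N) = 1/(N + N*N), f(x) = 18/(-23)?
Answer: 194808701/90 ≈ 2.1645e+6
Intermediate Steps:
f(x) = -18/23 (f(x) = 18*(-1/23) = -18/23)
L(I, Q) = -2237 + Q**2 (L(I, Q) = Q**2 - 2237 = -2237 + Q**2)
z(N) = 1/(N + N**2)
z(f(37)) + L(-1059, -1472) = 1/((-18/23)*(1 - 18/23)) + (-2237 + (-1472)**2) = -23/(18*5/23) + (-2237 + 2166784) = -23/18*23/5 + 2164547 = -529/90 + 2164547 = 194808701/90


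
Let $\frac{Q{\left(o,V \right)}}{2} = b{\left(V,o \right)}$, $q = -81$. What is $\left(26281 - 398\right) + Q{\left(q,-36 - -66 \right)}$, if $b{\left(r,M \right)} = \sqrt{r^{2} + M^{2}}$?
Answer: $25883 + 6 \sqrt{829} \approx 26056.0$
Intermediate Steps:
$b{\left(r,M \right)} = \sqrt{M^{2} + r^{2}}$
$Q{\left(o,V \right)} = 2 \sqrt{V^{2} + o^{2}}$ ($Q{\left(o,V \right)} = 2 \sqrt{o^{2} + V^{2}} = 2 \sqrt{V^{2} + o^{2}}$)
$\left(26281 - 398\right) + Q{\left(q,-36 - -66 \right)} = \left(26281 - 398\right) + 2 \sqrt{\left(-36 - -66\right)^{2} + \left(-81\right)^{2}} = 25883 + 2 \sqrt{\left(-36 + 66\right)^{2} + 6561} = 25883 + 2 \sqrt{30^{2} + 6561} = 25883 + 2 \sqrt{900 + 6561} = 25883 + 2 \sqrt{7461} = 25883 + 2 \cdot 3 \sqrt{829} = 25883 + 6 \sqrt{829}$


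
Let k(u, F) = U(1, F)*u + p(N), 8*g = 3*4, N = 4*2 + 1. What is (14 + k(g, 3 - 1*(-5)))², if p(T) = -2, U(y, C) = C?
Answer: 576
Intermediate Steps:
N = 9 (N = 8 + 1 = 9)
g = 3/2 (g = (3*4)/8 = (⅛)*12 = 3/2 ≈ 1.5000)
k(u, F) = -2 + F*u (k(u, F) = F*u - 2 = -2 + F*u)
(14 + k(g, 3 - 1*(-5)))² = (14 + (-2 + (3 - 1*(-5))*(3/2)))² = (14 + (-2 + (3 + 5)*(3/2)))² = (14 + (-2 + 8*(3/2)))² = (14 + (-2 + 12))² = (14 + 10)² = 24² = 576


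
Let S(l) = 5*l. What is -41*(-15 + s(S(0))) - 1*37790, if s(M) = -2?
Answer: -37093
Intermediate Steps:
-41*(-15 + s(S(0))) - 1*37790 = -41*(-15 - 2) - 1*37790 = -41*(-17) - 37790 = 697 - 37790 = -37093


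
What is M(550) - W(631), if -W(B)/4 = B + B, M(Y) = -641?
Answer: 4407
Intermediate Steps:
W(B) = -8*B (W(B) = -4*(B + B) = -8*B)
M(550) - W(631) = -641 - (-8)*631 = -641 - 1*(-5048) = -641 + 5048 = 4407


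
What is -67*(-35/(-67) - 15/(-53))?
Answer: -2860/53 ≈ -53.962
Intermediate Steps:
-67*(-35/(-67) - 15/(-53)) = -67*(-35*(-1/67) - 15*(-1/53)) = -67*(35/67 + 15/53) = -67*2860/3551 = -2860/53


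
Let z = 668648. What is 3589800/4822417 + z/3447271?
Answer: 15599512918016/16624178274007 ≈ 0.93836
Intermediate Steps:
3589800/4822417 + z/3447271 = 3589800/4822417 + 668648/3447271 = 15599512918016/16624178274007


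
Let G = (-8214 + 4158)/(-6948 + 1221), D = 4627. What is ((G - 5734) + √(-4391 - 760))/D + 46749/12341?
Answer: 5670628757/2224639787 + I*√5151/4627 ≈ 2.549 + 0.015511*I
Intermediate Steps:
G = 1352/1909 (G = -4056/(-5727) = -4056*(-1/5727) = 1352/1909 ≈ 0.70822)
((G - 5734) + √(-4391 - 760))/D + 46749/12341 = ((1352/1909 - 5734) + √(-4391 - 760))/4627 + 46749/12341 = (-10944854/1909 + √(-5151))*(1/4627) + 46749*(1/12341) = (-10944854/1909 + I*√5151)*(1/4627) + 46749/12341 = (-10944854/8832943 + I*√5151/4627) + 46749/12341 = 5670628757/2224639787 + I*√5151/4627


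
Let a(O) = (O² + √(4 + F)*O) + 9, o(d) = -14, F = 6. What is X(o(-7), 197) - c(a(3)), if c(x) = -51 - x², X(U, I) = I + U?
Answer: 648 + 108*√10 ≈ 989.53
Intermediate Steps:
a(O) = 9 + O² + O*√10 (a(O) = (O² + √(4 + 6)*O) + 9 = (O² + √10*O) + 9 = (O² + O*√10) + 9 = 9 + O² + O*√10)
X(o(-7), 197) - c(a(3)) = (197 - 14) - (-51 - (9 + 3² + 3*√10)²) = 183 - (-51 - (9 + 9 + 3*√10)²) = 183 - (-51 - (18 + 3*√10)²) = 183 + (51 + (18 + 3*√10)²) = 234 + (18 + 3*√10)²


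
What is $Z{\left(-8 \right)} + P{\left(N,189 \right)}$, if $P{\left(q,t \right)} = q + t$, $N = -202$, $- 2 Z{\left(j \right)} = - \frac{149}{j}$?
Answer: $- \frac{357}{16} \approx -22.313$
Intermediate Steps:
$Z{\left(j \right)} = \frac{149}{2 j}$ ($Z{\left(j \right)} = - \frac{\left(-149\right) \frac{1}{j}}{2} = \frac{149}{2 j}$)
$Z{\left(-8 \right)} + P{\left(N,189 \right)} = \frac{149}{2 \left(-8\right)} + \left(-202 + 189\right) = \frac{149}{2} \left(- \frac{1}{8}\right) - 13 = - \frac{149}{16} - 13 = - \frac{357}{16}$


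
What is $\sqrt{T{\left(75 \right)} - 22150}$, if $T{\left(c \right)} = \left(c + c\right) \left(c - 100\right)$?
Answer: $10 i \sqrt{259} \approx 160.93 i$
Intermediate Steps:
$T{\left(c \right)} = 2 c \left(-100 + c\right)$
$\sqrt{T{\left(75 \right)} - 22150} = \sqrt{2 \cdot 75 \left(-100 + 75\right) - 22150} = \sqrt{2 \cdot 75 \left(-25\right) - 22150} = \sqrt{-3750 - 22150} = \sqrt{-25900} = 10 i \sqrt{259}$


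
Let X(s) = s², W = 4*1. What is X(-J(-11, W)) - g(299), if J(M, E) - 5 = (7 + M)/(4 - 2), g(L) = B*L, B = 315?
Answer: -94176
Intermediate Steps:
g(L) = 315*L
W = 4
J(M, E) = 17/2 + M/2 (J(M, E) = 5 + (7 + M)/(4 - 2) = 5 + (7 + M)/2 = 5 + (7 + M)*(½) = 5 + (7/2 + M/2) = 17/2 + M/2)
X(-J(-11, W)) - g(299) = (-(17/2 + (½)*(-11)))² - 315*299 = (-(17/2 - 11/2))² - 1*94185 = (-1*3)² - 94185 = (-3)² - 94185 = 9 - 94185 = -94176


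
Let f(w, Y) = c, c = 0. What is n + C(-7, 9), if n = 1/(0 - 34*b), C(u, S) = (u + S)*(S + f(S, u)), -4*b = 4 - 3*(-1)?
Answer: 2144/119 ≈ 18.017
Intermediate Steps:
f(w, Y) = 0
b = -7/4 (b = -(4 - 3*(-1))/4 = -(4 + 3)/4 = -1/4*7 = -7/4 ≈ -1.7500)
C(u, S) = S*(S + u) (C(u, S) = (u + S)*(S + 0) = (S + u)*S = S*(S + u))
n = 2/119 (n = 1/(0 - 34*(-7/4)) = 1/(0 + 119/2) = 1/(119/2) = 2/119 ≈ 0.016807)
n + C(-7, 9) = 2/119 + 9*(9 - 7) = 2/119 + 9*2 = 2/119 + 18 = 2144/119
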